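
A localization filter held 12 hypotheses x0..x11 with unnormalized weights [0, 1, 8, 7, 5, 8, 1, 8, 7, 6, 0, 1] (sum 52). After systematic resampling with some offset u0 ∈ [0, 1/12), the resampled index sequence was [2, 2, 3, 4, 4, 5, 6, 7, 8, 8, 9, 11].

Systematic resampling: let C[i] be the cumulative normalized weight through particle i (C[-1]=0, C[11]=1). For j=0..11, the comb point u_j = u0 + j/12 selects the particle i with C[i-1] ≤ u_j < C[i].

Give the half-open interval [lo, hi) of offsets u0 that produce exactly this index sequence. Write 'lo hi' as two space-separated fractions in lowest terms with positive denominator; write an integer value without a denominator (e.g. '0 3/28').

5/78 11/156

C = [0, 1/52, 9/52, 4/13, 21/52, 29/52, 15/26, 19/26, 45/52, 51/52, 51/52, 1]
j=0 picked index 2: u0 ∈ [1/52, 9/52)
j=1 picked index 2: u0 ∈ [-5/78, 7/78)
j=2 picked index 3: u0 ∈ [1/156, 11/78)
j=3 picked index 4: u0 ∈ [3/52, 2/13)
j=4 picked index 4: u0 ∈ [-1/39, 11/156)
j=5 picked index 5: u0 ∈ [-1/78, 11/78)
j=6 picked index 6: u0 ∈ [3/52, 1/13)
j=7 picked index 7: u0 ∈ [-1/156, 23/156)
j=8 picked index 8: u0 ∈ [5/78, 31/156)
j=9 picked index 8: u0 ∈ [-1/52, 3/26)
j=10 picked index 9: u0 ∈ [5/156, 23/156)
j=11 picked index 11: u0 ∈ [5/78, 1/12)
intersection: [5/78, 11/156)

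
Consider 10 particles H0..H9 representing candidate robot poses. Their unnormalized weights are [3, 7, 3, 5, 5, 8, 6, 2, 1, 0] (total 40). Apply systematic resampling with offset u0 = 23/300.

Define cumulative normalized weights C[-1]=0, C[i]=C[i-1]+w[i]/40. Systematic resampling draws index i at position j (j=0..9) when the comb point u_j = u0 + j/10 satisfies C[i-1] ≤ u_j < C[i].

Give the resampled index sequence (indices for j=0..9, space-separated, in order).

C = [3/40, 1/4, 13/40, 9/20, 23/40, 31/40, 37/40, 39/40, 1, 1]
j=0: u_0=23/300 ∈ [3/40, 1/4) → index 1
j=1: u_1=53/300 ∈ [3/40, 1/4) → index 1
j=2: u_2=83/300 ∈ [1/4, 13/40) → index 2
j=3: u_3=113/300 ∈ [13/40, 9/20) → index 3
j=4: u_4=143/300 ∈ [9/20, 23/40) → index 4
j=5: u_5=173/300 ∈ [23/40, 31/40) → index 5
j=6: u_6=203/300 ∈ [23/40, 31/40) → index 5
j=7: u_7=233/300 ∈ [31/40, 37/40) → index 6
j=8: u_8=263/300 ∈ [31/40, 37/40) → index 6
j=9: u_9=293/300 ∈ [39/40, 1) → index 8

1 1 2 3 4 5 5 6 6 8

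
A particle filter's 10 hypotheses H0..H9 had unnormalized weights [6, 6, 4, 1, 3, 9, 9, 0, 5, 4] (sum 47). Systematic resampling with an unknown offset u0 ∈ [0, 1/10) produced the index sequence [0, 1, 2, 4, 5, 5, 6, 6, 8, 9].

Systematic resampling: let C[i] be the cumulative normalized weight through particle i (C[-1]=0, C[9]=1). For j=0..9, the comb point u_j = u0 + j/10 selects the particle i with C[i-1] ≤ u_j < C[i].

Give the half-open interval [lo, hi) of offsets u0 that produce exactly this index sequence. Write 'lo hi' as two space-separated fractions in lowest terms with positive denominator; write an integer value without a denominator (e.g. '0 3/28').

29/470 1/10

C = [6/47, 12/47, 16/47, 17/47, 20/47, 29/47, 38/47, 38/47, 43/47, 1]
j=0 picked index 0: u0 ∈ [0, 6/47)
j=1 picked index 1: u0 ∈ [13/470, 73/470)
j=2 picked index 2: u0 ∈ [13/235, 33/235)
j=3 picked index 4: u0 ∈ [29/470, 59/470)
j=4 picked index 5: u0 ∈ [6/235, 51/235)
j=5 picked index 5: u0 ∈ [-7/94, 11/94)
j=6 picked index 6: u0 ∈ [4/235, 49/235)
j=7 picked index 6: u0 ∈ [-39/470, 51/470)
j=8 picked index 8: u0 ∈ [2/235, 27/235)
j=9 picked index 9: u0 ∈ [7/470, 1/10)
intersection: [29/470, 1/10)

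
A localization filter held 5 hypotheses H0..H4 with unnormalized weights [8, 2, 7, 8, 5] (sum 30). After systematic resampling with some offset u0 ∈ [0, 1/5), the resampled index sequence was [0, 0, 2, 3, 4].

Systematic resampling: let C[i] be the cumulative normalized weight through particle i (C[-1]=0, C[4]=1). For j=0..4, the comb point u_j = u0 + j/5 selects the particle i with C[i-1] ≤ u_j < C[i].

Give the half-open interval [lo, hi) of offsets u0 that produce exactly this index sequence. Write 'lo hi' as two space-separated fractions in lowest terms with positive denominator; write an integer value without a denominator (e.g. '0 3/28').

1/30 1/15

C = [4/15, 1/3, 17/30, 5/6, 1]
j=0 picked index 0: u0 ∈ [0, 4/15)
j=1 picked index 0: u0 ∈ [-1/5, 1/15)
j=2 picked index 2: u0 ∈ [-1/15, 1/6)
j=3 picked index 3: u0 ∈ [-1/30, 7/30)
j=4 picked index 4: u0 ∈ [1/30, 1/5)
intersection: [1/30, 1/15)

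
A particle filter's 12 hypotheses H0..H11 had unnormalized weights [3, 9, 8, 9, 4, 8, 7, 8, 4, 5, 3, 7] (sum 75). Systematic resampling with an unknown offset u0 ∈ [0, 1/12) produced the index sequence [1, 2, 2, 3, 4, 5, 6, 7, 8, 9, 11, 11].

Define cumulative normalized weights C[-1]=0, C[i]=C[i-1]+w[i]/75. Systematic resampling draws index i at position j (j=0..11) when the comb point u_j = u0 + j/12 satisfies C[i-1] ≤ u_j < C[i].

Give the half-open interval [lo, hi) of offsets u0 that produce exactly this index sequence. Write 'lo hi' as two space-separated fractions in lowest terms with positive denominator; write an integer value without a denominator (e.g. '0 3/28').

C = [1/25, 4/25, 4/15, 29/75, 11/25, 41/75, 16/25, 56/75, 4/5, 13/15, 68/75, 1]
j=0 picked index 1: u0 ∈ [1/25, 4/25)
j=1 picked index 2: u0 ∈ [23/300, 11/60)
j=2 picked index 2: u0 ∈ [-1/150, 1/10)
j=3 picked index 3: u0 ∈ [1/60, 41/300)
j=4 picked index 4: u0 ∈ [4/75, 8/75)
j=5 picked index 5: u0 ∈ [7/300, 13/100)
j=6 picked index 6: u0 ∈ [7/150, 7/50)
j=7 picked index 7: u0 ∈ [17/300, 49/300)
j=8 picked index 8: u0 ∈ [2/25, 2/15)
j=9 picked index 9: u0 ∈ [1/20, 7/60)
j=10 picked index 11: u0 ∈ [11/150, 1/6)
j=11 picked index 11: u0 ∈ [-1/100, 1/12)
intersection: [2/25, 1/12)

2/25 1/12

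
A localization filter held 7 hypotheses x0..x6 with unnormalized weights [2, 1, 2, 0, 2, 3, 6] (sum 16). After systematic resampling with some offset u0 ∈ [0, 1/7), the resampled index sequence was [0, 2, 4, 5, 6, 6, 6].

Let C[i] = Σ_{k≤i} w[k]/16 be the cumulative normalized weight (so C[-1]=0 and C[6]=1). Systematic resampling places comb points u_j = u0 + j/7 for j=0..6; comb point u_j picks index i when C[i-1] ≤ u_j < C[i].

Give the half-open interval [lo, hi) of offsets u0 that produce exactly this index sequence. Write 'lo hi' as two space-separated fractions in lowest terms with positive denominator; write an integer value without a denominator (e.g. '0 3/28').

C = [1/8, 3/16, 5/16, 5/16, 7/16, 5/8, 1]
j=0 picked index 0: u0 ∈ [0, 1/8)
j=1 picked index 2: u0 ∈ [5/112, 19/112)
j=2 picked index 4: u0 ∈ [3/112, 17/112)
j=3 picked index 5: u0 ∈ [1/112, 11/56)
j=4 picked index 6: u0 ∈ [3/56, 3/7)
j=5 picked index 6: u0 ∈ [-5/56, 2/7)
j=6 picked index 6: u0 ∈ [-13/56, 1/7)
intersection: [3/56, 1/8)

3/56 1/8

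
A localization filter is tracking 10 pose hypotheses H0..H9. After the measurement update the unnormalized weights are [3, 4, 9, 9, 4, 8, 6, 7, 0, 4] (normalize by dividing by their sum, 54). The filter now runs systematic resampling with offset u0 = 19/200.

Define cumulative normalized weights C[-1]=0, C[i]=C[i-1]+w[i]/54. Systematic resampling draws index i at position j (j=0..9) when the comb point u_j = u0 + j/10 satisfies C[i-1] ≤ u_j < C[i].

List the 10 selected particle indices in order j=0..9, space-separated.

1 2 2 3 4 5 6 6 7 9

C = [1/18, 7/54, 8/27, 25/54, 29/54, 37/54, 43/54, 25/27, 25/27, 1]
j=0: u_0=19/200 ∈ [1/18, 7/54) → index 1
j=1: u_1=39/200 ∈ [7/54, 8/27) → index 2
j=2: u_2=59/200 ∈ [7/54, 8/27) → index 2
j=3: u_3=79/200 ∈ [8/27, 25/54) → index 3
j=4: u_4=99/200 ∈ [25/54, 29/54) → index 4
j=5: u_5=119/200 ∈ [29/54, 37/54) → index 5
j=6: u_6=139/200 ∈ [37/54, 43/54) → index 6
j=7: u_7=159/200 ∈ [37/54, 43/54) → index 6
j=8: u_8=179/200 ∈ [43/54, 25/27) → index 7
j=9: u_9=199/200 ∈ [25/27, 1) → index 9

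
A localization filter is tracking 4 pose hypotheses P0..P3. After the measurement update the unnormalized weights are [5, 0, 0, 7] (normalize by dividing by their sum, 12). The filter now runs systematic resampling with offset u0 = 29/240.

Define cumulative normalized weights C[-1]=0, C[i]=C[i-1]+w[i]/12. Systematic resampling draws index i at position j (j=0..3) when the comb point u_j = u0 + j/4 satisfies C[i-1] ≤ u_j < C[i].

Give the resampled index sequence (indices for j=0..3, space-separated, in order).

0 0 3 3

C = [5/12, 5/12, 5/12, 1]
j=0: u_0=29/240 ∈ [0, 5/12) → index 0
j=1: u_1=89/240 ∈ [0, 5/12) → index 0
j=2: u_2=149/240 ∈ [5/12, 1) → index 3
j=3: u_3=209/240 ∈ [5/12, 1) → index 3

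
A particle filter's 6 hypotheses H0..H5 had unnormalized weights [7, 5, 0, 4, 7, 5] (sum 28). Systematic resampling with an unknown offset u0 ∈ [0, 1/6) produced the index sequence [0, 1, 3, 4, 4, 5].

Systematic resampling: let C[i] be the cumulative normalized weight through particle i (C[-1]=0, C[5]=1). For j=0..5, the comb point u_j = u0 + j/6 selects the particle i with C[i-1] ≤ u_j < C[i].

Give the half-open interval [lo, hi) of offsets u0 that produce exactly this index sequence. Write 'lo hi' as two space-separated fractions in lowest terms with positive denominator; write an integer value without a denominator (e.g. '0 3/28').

2/21 13/84

C = [1/4, 3/7, 3/7, 4/7, 23/28, 1]
j=0 picked index 0: u0 ∈ [0, 1/4)
j=1 picked index 1: u0 ∈ [1/12, 11/42)
j=2 picked index 3: u0 ∈ [2/21, 5/21)
j=3 picked index 4: u0 ∈ [1/14, 9/28)
j=4 picked index 4: u0 ∈ [-2/21, 13/84)
j=5 picked index 5: u0 ∈ [-1/84, 1/6)
intersection: [2/21, 13/84)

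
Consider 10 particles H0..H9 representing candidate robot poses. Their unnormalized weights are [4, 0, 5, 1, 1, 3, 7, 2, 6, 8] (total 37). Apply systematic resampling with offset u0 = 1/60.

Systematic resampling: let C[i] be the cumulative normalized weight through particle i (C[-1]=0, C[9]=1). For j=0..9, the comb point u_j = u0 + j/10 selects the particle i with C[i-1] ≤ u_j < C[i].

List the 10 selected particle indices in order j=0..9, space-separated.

0 2 2 5 6 6 7 8 9 9

C = [4/37, 4/37, 9/37, 10/37, 11/37, 14/37, 21/37, 23/37, 29/37, 1]
j=0: u_0=1/60 ∈ [0, 4/37) → index 0
j=1: u_1=7/60 ∈ [4/37, 9/37) → index 2
j=2: u_2=13/60 ∈ [4/37, 9/37) → index 2
j=3: u_3=19/60 ∈ [11/37, 14/37) → index 5
j=4: u_4=5/12 ∈ [14/37, 21/37) → index 6
j=5: u_5=31/60 ∈ [14/37, 21/37) → index 6
j=6: u_6=37/60 ∈ [21/37, 23/37) → index 7
j=7: u_7=43/60 ∈ [23/37, 29/37) → index 8
j=8: u_8=49/60 ∈ [29/37, 1) → index 9
j=9: u_9=11/12 ∈ [29/37, 1) → index 9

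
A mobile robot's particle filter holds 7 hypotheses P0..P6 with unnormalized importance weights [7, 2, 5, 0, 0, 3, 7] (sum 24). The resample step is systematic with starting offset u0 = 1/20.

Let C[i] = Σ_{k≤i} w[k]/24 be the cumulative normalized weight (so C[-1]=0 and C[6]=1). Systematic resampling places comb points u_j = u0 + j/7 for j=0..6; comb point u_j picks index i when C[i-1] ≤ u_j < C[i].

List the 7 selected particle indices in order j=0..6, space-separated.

0 0 1 2 5 6 6

C = [7/24, 3/8, 7/12, 7/12, 7/12, 17/24, 1]
j=0: u_0=1/20 ∈ [0, 7/24) → index 0
j=1: u_1=27/140 ∈ [0, 7/24) → index 0
j=2: u_2=47/140 ∈ [7/24, 3/8) → index 1
j=3: u_3=67/140 ∈ [3/8, 7/12) → index 2
j=4: u_4=87/140 ∈ [7/12, 17/24) → index 5
j=5: u_5=107/140 ∈ [17/24, 1) → index 6
j=6: u_6=127/140 ∈ [17/24, 1) → index 6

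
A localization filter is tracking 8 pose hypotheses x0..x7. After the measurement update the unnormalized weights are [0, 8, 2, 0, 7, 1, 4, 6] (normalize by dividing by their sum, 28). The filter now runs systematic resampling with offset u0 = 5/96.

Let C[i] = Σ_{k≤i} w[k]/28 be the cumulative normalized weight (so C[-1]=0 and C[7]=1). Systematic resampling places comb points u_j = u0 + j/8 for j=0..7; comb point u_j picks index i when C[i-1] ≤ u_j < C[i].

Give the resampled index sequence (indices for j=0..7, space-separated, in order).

1 1 2 4 4 6 7 7

C = [0, 2/7, 5/14, 5/14, 17/28, 9/14, 11/14, 1]
j=0: u_0=5/96 ∈ [0, 2/7) → index 1
j=1: u_1=17/96 ∈ [0, 2/7) → index 1
j=2: u_2=29/96 ∈ [2/7, 5/14) → index 2
j=3: u_3=41/96 ∈ [5/14, 17/28) → index 4
j=4: u_4=53/96 ∈ [5/14, 17/28) → index 4
j=5: u_5=65/96 ∈ [9/14, 11/14) → index 6
j=6: u_6=77/96 ∈ [11/14, 1) → index 7
j=7: u_7=89/96 ∈ [11/14, 1) → index 7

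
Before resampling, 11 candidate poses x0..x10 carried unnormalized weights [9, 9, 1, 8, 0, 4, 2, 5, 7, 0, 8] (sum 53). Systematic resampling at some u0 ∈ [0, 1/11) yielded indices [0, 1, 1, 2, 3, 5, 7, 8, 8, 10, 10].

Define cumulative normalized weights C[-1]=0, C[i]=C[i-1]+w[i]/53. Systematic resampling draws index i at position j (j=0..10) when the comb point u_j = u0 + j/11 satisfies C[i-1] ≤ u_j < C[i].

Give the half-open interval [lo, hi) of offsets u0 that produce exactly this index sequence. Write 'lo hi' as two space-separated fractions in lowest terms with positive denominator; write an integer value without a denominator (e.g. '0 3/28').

47/583 50/583

C = [9/53, 18/53, 19/53, 27/53, 27/53, 31/53, 33/53, 38/53, 45/53, 45/53, 1]
j=0 picked index 0: u0 ∈ [0, 9/53)
j=1 picked index 1: u0 ∈ [46/583, 145/583)
j=2 picked index 1: u0 ∈ [-7/583, 92/583)
j=3 picked index 2: u0 ∈ [39/583, 50/583)
j=4 picked index 3: u0 ∈ [-3/583, 85/583)
j=5 picked index 5: u0 ∈ [32/583, 76/583)
j=6 picked index 7: u0 ∈ [45/583, 100/583)
j=7 picked index 8: u0 ∈ [47/583, 124/583)
j=8 picked index 8: u0 ∈ [-6/583, 71/583)
j=9 picked index 10: u0 ∈ [18/583, 2/11)
j=10 picked index 10: u0 ∈ [-35/583, 1/11)
intersection: [47/583, 50/583)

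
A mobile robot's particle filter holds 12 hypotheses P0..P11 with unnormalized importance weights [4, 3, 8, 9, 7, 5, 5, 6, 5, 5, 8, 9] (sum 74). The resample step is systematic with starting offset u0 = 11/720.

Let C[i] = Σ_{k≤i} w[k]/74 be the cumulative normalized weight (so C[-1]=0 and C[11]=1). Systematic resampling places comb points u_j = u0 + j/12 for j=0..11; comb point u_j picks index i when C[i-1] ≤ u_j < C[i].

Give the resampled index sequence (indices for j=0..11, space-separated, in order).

C = [2/37, 7/74, 15/74, 12/37, 31/74, 18/37, 41/74, 47/74, 26/37, 57/74, 65/74, 1]
j=0: u_0=11/720 ∈ [0, 2/37) → index 0
j=1: u_1=71/720 ∈ [7/74, 15/74) → index 2
j=2: u_2=131/720 ∈ [7/74, 15/74) → index 2
j=3: u_3=191/720 ∈ [15/74, 12/37) → index 3
j=4: u_4=251/720 ∈ [12/37, 31/74) → index 4
j=5: u_5=311/720 ∈ [31/74, 18/37) → index 5
j=6: u_6=371/720 ∈ [18/37, 41/74) → index 6
j=7: u_7=431/720 ∈ [41/74, 47/74) → index 7
j=8: u_8=491/720 ∈ [47/74, 26/37) → index 8
j=9: u_9=551/720 ∈ [26/37, 57/74) → index 9
j=10: u_10=611/720 ∈ [57/74, 65/74) → index 10
j=11: u_11=671/720 ∈ [65/74, 1) → index 11

0 2 2 3 4 5 6 7 8 9 10 11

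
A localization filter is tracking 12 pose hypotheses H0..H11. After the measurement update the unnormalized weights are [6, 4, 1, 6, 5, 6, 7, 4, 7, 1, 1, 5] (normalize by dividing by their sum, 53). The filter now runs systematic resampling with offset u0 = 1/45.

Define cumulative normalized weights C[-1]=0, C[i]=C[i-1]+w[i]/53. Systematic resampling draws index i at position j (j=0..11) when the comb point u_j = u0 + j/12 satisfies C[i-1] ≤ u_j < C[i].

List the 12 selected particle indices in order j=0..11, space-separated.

C = [6/53, 10/53, 11/53, 17/53, 22/53, 28/53, 35/53, 39/53, 46/53, 47/53, 48/53, 1]
j=0: u_0=1/45 ∈ [0, 6/53) → index 0
j=1: u_1=19/180 ∈ [0, 6/53) → index 0
j=2: u_2=17/90 ∈ [10/53, 11/53) → index 2
j=3: u_3=49/180 ∈ [11/53, 17/53) → index 3
j=4: u_4=16/45 ∈ [17/53, 22/53) → index 4
j=5: u_5=79/180 ∈ [22/53, 28/53) → index 5
j=6: u_6=47/90 ∈ [22/53, 28/53) → index 5
j=7: u_7=109/180 ∈ [28/53, 35/53) → index 6
j=8: u_8=31/45 ∈ [35/53, 39/53) → index 7
j=9: u_9=139/180 ∈ [39/53, 46/53) → index 8
j=10: u_10=77/90 ∈ [39/53, 46/53) → index 8
j=11: u_11=169/180 ∈ [48/53, 1) → index 11

0 0 2 3 4 5 5 6 7 8 8 11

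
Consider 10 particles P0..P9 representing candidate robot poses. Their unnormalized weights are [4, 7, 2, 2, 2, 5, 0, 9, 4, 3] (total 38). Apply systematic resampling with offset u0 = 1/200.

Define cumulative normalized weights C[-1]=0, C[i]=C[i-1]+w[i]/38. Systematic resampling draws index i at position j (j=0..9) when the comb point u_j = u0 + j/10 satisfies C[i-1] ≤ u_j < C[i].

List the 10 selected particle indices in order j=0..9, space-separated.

C = [2/19, 11/38, 13/38, 15/38, 17/38, 11/19, 11/19, 31/38, 35/38, 1]
j=0: u_0=1/200 ∈ [0, 2/19) → index 0
j=1: u_1=21/200 ∈ [0, 2/19) → index 0
j=2: u_2=41/200 ∈ [2/19, 11/38) → index 1
j=3: u_3=61/200 ∈ [11/38, 13/38) → index 2
j=4: u_4=81/200 ∈ [15/38, 17/38) → index 4
j=5: u_5=101/200 ∈ [17/38, 11/19) → index 5
j=6: u_6=121/200 ∈ [11/19, 31/38) → index 7
j=7: u_7=141/200 ∈ [11/19, 31/38) → index 7
j=8: u_8=161/200 ∈ [11/19, 31/38) → index 7
j=9: u_9=181/200 ∈ [31/38, 35/38) → index 8

0 0 1 2 4 5 7 7 7 8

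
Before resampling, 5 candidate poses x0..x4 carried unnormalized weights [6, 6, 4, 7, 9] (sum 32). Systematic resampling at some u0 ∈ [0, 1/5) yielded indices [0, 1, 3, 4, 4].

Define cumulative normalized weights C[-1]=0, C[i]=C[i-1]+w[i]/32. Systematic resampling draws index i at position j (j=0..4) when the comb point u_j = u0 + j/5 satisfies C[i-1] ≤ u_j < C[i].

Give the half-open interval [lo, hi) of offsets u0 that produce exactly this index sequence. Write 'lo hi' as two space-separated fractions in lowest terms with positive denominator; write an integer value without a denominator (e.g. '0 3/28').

19/160 7/40

C = [3/16, 3/8, 1/2, 23/32, 1]
j=0 picked index 0: u0 ∈ [0, 3/16)
j=1 picked index 1: u0 ∈ [-1/80, 7/40)
j=2 picked index 3: u0 ∈ [1/10, 51/160)
j=3 picked index 4: u0 ∈ [19/160, 2/5)
j=4 picked index 4: u0 ∈ [-13/160, 1/5)
intersection: [19/160, 7/40)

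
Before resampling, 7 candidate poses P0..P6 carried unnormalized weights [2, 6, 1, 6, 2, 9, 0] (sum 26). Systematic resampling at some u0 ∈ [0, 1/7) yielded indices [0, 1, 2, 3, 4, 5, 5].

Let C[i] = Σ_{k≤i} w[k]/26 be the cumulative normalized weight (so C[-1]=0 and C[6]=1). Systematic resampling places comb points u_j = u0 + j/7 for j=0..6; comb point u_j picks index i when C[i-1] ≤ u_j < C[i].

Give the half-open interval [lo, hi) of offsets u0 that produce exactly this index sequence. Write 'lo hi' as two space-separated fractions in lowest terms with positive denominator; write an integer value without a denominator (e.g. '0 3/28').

C = [1/13, 4/13, 9/26, 15/26, 17/26, 1, 1]
j=0 picked index 0: u0 ∈ [0, 1/13)
j=1 picked index 1: u0 ∈ [-6/91, 15/91)
j=2 picked index 2: u0 ∈ [2/91, 11/182)
j=3 picked index 3: u0 ∈ [-15/182, 27/182)
j=4 picked index 4: u0 ∈ [1/182, 15/182)
j=5 picked index 5: u0 ∈ [-11/182, 2/7)
j=6 picked index 5: u0 ∈ [-37/182, 1/7)
intersection: [2/91, 11/182)

2/91 11/182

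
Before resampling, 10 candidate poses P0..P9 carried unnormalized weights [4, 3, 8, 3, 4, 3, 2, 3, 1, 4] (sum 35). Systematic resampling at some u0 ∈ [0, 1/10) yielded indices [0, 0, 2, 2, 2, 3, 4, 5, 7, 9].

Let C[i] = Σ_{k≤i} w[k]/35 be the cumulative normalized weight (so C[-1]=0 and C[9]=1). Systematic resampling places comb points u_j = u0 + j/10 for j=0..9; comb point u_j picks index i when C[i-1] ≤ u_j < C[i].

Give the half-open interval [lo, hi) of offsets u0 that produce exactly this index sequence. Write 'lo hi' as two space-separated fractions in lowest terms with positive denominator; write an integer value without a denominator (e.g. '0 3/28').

0 1/70

C = [4/35, 1/5, 3/7, 18/35, 22/35, 5/7, 27/35, 6/7, 31/35, 1]
j=0 picked index 0: u0 ∈ [0, 4/35)
j=1 picked index 0: u0 ∈ [-1/10, 1/70)
j=2 picked index 2: u0 ∈ [0, 8/35)
j=3 picked index 2: u0 ∈ [-1/10, 9/70)
j=4 picked index 2: u0 ∈ [-1/5, 1/35)
j=5 picked index 3: u0 ∈ [-1/14, 1/70)
j=6 picked index 4: u0 ∈ [-3/35, 1/35)
j=7 picked index 5: u0 ∈ [-1/14, 1/70)
j=8 picked index 7: u0 ∈ [-1/35, 2/35)
j=9 picked index 9: u0 ∈ [-1/70, 1/10)
intersection: [0, 1/70)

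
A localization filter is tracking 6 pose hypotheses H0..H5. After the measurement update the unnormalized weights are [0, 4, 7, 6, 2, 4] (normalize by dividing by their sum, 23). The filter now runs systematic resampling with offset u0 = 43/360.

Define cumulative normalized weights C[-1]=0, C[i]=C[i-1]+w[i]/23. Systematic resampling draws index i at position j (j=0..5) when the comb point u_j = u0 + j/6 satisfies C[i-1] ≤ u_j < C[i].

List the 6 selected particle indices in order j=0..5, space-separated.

1 2 2 3 4 5

C = [0, 4/23, 11/23, 17/23, 19/23, 1]
j=0: u_0=43/360 ∈ [0, 4/23) → index 1
j=1: u_1=103/360 ∈ [4/23, 11/23) → index 2
j=2: u_2=163/360 ∈ [4/23, 11/23) → index 2
j=3: u_3=223/360 ∈ [11/23, 17/23) → index 3
j=4: u_4=283/360 ∈ [17/23, 19/23) → index 4
j=5: u_5=343/360 ∈ [19/23, 1) → index 5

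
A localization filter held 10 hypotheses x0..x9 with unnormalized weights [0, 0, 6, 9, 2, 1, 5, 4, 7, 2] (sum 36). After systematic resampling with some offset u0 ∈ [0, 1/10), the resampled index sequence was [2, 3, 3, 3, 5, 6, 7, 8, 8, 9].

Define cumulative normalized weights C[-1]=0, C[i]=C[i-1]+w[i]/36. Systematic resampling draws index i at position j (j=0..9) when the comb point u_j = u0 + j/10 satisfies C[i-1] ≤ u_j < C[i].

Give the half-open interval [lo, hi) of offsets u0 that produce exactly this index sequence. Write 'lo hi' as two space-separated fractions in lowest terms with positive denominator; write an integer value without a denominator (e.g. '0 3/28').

13/180 1/10

C = [0, 0, 1/6, 5/12, 17/36, 1/2, 23/36, 3/4, 17/18, 1]
j=0 picked index 2: u0 ∈ [0, 1/6)
j=1 picked index 3: u0 ∈ [1/15, 19/60)
j=2 picked index 3: u0 ∈ [-1/30, 13/60)
j=3 picked index 3: u0 ∈ [-2/15, 7/60)
j=4 picked index 5: u0 ∈ [13/180, 1/10)
j=5 picked index 6: u0 ∈ [0, 5/36)
j=6 picked index 7: u0 ∈ [7/180, 3/20)
j=7 picked index 8: u0 ∈ [1/20, 11/45)
j=8 picked index 8: u0 ∈ [-1/20, 13/90)
j=9 picked index 9: u0 ∈ [2/45, 1/10)
intersection: [13/180, 1/10)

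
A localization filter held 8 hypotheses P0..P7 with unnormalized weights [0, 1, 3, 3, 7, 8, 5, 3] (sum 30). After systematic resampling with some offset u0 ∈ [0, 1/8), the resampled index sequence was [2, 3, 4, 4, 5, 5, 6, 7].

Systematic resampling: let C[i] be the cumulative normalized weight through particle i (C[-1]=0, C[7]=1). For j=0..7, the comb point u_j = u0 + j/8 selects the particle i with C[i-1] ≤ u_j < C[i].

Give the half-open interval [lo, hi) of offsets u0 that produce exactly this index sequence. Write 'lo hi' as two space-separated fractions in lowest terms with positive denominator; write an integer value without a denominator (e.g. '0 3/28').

1/30 11/120

C = [0, 1/30, 2/15, 7/30, 7/15, 11/15, 9/10, 1]
j=0 picked index 2: u0 ∈ [1/30, 2/15)
j=1 picked index 3: u0 ∈ [1/120, 13/120)
j=2 picked index 4: u0 ∈ [-1/60, 13/60)
j=3 picked index 4: u0 ∈ [-17/120, 11/120)
j=4 picked index 5: u0 ∈ [-1/30, 7/30)
j=5 picked index 5: u0 ∈ [-19/120, 13/120)
j=6 picked index 6: u0 ∈ [-1/60, 3/20)
j=7 picked index 7: u0 ∈ [1/40, 1/8)
intersection: [1/30, 11/120)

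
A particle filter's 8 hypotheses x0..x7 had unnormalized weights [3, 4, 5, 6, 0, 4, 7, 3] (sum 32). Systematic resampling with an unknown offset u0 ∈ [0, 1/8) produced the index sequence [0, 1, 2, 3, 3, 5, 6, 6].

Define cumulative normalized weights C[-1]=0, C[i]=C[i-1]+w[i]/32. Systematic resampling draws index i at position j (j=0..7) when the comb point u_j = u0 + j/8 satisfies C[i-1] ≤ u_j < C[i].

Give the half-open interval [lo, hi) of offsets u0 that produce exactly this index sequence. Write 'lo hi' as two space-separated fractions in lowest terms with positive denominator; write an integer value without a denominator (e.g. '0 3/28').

0 1/32

C = [3/32, 7/32, 3/8, 9/16, 9/16, 11/16, 29/32, 1]
j=0 picked index 0: u0 ∈ [0, 3/32)
j=1 picked index 1: u0 ∈ [-1/32, 3/32)
j=2 picked index 2: u0 ∈ [-1/32, 1/8)
j=3 picked index 3: u0 ∈ [0, 3/16)
j=4 picked index 3: u0 ∈ [-1/8, 1/16)
j=5 picked index 5: u0 ∈ [-1/16, 1/16)
j=6 picked index 6: u0 ∈ [-1/16, 5/32)
j=7 picked index 6: u0 ∈ [-3/16, 1/32)
intersection: [0, 1/32)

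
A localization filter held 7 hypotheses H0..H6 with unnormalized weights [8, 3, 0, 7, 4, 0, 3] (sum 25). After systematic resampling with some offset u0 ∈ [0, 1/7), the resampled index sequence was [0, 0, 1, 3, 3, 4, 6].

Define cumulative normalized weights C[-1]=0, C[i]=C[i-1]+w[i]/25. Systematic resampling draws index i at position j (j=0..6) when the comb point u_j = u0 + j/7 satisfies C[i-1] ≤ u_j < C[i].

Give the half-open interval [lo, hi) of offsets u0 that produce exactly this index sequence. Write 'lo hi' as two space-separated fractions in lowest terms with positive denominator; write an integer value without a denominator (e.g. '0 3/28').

C = [8/25, 11/25, 11/25, 18/25, 22/25, 22/25, 1]
j=0 picked index 0: u0 ∈ [0, 8/25)
j=1 picked index 0: u0 ∈ [-1/7, 31/175)
j=2 picked index 1: u0 ∈ [6/175, 27/175)
j=3 picked index 3: u0 ∈ [2/175, 51/175)
j=4 picked index 3: u0 ∈ [-23/175, 26/175)
j=5 picked index 4: u0 ∈ [1/175, 29/175)
j=6 picked index 6: u0 ∈ [4/175, 1/7)
intersection: [6/175, 1/7)

6/175 1/7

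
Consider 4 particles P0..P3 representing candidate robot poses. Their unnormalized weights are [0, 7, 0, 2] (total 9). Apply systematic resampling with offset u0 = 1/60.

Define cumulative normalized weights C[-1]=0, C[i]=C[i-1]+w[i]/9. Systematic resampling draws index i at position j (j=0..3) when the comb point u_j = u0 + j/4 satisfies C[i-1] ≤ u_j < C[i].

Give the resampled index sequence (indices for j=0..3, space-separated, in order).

1 1 1 1

C = [0, 7/9, 7/9, 1]
j=0: u_0=1/60 ∈ [0, 7/9) → index 1
j=1: u_1=4/15 ∈ [0, 7/9) → index 1
j=2: u_2=31/60 ∈ [0, 7/9) → index 1
j=3: u_3=23/30 ∈ [0, 7/9) → index 1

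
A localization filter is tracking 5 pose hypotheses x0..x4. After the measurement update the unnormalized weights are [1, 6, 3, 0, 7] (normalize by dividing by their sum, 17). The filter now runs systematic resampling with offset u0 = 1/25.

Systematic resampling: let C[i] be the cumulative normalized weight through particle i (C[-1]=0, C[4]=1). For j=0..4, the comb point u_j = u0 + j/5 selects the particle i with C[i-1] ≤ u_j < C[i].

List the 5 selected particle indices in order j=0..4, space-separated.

0 1 2 4 4

C = [1/17, 7/17, 10/17, 10/17, 1]
j=0: u_0=1/25 ∈ [0, 1/17) → index 0
j=1: u_1=6/25 ∈ [1/17, 7/17) → index 1
j=2: u_2=11/25 ∈ [7/17, 10/17) → index 2
j=3: u_3=16/25 ∈ [10/17, 1) → index 4
j=4: u_4=21/25 ∈ [10/17, 1) → index 4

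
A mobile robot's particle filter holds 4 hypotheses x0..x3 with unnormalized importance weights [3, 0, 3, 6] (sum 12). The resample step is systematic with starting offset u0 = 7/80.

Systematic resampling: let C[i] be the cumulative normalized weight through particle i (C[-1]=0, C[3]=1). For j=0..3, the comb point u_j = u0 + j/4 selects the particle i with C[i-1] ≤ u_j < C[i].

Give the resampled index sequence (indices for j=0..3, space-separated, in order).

C = [1/4, 1/4, 1/2, 1]
j=0: u_0=7/80 ∈ [0, 1/4) → index 0
j=1: u_1=27/80 ∈ [1/4, 1/2) → index 2
j=2: u_2=47/80 ∈ [1/2, 1) → index 3
j=3: u_3=67/80 ∈ [1/2, 1) → index 3

0 2 3 3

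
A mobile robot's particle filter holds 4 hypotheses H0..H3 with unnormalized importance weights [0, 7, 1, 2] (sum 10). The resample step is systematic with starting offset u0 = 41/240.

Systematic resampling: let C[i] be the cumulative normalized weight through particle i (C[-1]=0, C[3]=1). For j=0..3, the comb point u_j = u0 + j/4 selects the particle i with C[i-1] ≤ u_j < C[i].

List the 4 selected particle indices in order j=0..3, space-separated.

C = [0, 7/10, 4/5, 1]
j=0: u_0=41/240 ∈ [0, 7/10) → index 1
j=1: u_1=101/240 ∈ [0, 7/10) → index 1
j=2: u_2=161/240 ∈ [0, 7/10) → index 1
j=3: u_3=221/240 ∈ [4/5, 1) → index 3

1 1 1 3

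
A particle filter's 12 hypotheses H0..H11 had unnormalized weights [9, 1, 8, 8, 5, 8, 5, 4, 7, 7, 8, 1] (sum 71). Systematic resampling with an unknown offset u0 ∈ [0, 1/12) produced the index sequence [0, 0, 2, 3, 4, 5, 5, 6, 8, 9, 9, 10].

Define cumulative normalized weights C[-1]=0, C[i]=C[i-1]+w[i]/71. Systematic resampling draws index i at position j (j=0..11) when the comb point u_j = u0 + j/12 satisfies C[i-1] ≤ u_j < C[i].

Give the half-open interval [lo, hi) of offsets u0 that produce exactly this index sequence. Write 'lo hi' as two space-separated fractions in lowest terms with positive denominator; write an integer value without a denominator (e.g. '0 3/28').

7/213 31/852

C = [9/71, 10/71, 18/71, 26/71, 31/71, 39/71, 44/71, 48/71, 55/71, 62/71, 70/71, 1]
j=0 picked index 0: u0 ∈ [0, 9/71)
j=1 picked index 0: u0 ∈ [-1/12, 37/852)
j=2 picked index 2: u0 ∈ [-11/426, 37/426)
j=3 picked index 3: u0 ∈ [1/284, 33/284)
j=4 picked index 4: u0 ∈ [7/213, 22/213)
j=5 picked index 5: u0 ∈ [17/852, 113/852)
j=6 picked index 5: u0 ∈ [-9/142, 7/142)
j=7 picked index 6: u0 ∈ [-29/852, 31/852)
j=8 picked index 8: u0 ∈ [2/213, 23/213)
j=9 picked index 9: u0 ∈ [7/284, 35/284)
j=10 picked index 9: u0 ∈ [-25/426, 17/426)
j=11 picked index 10: u0 ∈ [-37/852, 59/852)
intersection: [7/213, 31/852)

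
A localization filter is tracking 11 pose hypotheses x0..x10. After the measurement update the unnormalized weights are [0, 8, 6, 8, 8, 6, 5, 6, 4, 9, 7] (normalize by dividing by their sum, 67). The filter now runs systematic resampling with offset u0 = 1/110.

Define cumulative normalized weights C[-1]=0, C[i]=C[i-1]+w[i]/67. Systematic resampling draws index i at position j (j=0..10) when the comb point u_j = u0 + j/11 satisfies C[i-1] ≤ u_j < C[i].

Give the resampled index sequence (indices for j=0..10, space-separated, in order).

C = [0, 8/67, 14/67, 22/67, 30/67, 36/67, 41/67, 47/67, 51/67, 60/67, 1]
j=0: u_0=1/110 ∈ [0, 8/67) → index 1
j=1: u_1=1/10 ∈ [0, 8/67) → index 1
j=2: u_2=21/110 ∈ [8/67, 14/67) → index 2
j=3: u_3=31/110 ∈ [14/67, 22/67) → index 3
j=4: u_4=41/110 ∈ [22/67, 30/67) → index 4
j=5: u_5=51/110 ∈ [30/67, 36/67) → index 5
j=6: u_6=61/110 ∈ [36/67, 41/67) → index 6
j=7: u_7=71/110 ∈ [41/67, 47/67) → index 7
j=8: u_8=81/110 ∈ [47/67, 51/67) → index 8
j=9: u_9=91/110 ∈ [51/67, 60/67) → index 9
j=10: u_10=101/110 ∈ [60/67, 1) → index 10

1 1 2 3 4 5 6 7 8 9 10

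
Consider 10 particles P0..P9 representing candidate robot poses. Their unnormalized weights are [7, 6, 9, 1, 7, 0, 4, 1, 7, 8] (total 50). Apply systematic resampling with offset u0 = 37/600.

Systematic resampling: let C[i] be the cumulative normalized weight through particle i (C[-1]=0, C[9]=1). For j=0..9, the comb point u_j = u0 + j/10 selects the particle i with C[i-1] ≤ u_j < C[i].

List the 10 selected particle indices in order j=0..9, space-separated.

0 1 2 2 4 4 6 8 9 9

C = [7/50, 13/50, 11/25, 23/50, 3/5, 3/5, 17/25, 7/10, 21/25, 1]
j=0: u_0=37/600 ∈ [0, 7/50) → index 0
j=1: u_1=97/600 ∈ [7/50, 13/50) → index 1
j=2: u_2=157/600 ∈ [13/50, 11/25) → index 2
j=3: u_3=217/600 ∈ [13/50, 11/25) → index 2
j=4: u_4=277/600 ∈ [23/50, 3/5) → index 4
j=5: u_5=337/600 ∈ [23/50, 3/5) → index 4
j=6: u_6=397/600 ∈ [3/5, 17/25) → index 6
j=7: u_7=457/600 ∈ [7/10, 21/25) → index 8
j=8: u_8=517/600 ∈ [21/25, 1) → index 9
j=9: u_9=577/600 ∈ [21/25, 1) → index 9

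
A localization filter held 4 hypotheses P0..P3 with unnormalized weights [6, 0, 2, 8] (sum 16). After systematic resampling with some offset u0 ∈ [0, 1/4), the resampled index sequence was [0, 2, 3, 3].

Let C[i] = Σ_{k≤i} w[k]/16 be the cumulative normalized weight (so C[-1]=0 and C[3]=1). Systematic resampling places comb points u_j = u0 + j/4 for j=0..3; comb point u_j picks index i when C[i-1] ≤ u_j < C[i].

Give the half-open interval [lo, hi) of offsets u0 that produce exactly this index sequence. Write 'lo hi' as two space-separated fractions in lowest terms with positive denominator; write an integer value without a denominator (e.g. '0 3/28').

1/8 1/4

C = [3/8, 3/8, 1/2, 1]
j=0 picked index 0: u0 ∈ [0, 3/8)
j=1 picked index 2: u0 ∈ [1/8, 1/4)
j=2 picked index 3: u0 ∈ [0, 1/2)
j=3 picked index 3: u0 ∈ [-1/4, 1/4)
intersection: [1/8, 1/4)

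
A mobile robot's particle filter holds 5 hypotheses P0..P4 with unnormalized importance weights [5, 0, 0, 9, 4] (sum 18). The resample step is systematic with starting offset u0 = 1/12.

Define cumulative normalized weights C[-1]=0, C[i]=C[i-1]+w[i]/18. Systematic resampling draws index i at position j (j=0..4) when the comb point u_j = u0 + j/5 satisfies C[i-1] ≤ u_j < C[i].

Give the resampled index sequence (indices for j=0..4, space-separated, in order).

C = [5/18, 5/18, 5/18, 7/9, 1]
j=0: u_0=1/12 ∈ [0, 5/18) → index 0
j=1: u_1=17/60 ∈ [5/18, 7/9) → index 3
j=2: u_2=29/60 ∈ [5/18, 7/9) → index 3
j=3: u_3=41/60 ∈ [5/18, 7/9) → index 3
j=4: u_4=53/60 ∈ [7/9, 1) → index 4

0 3 3 3 4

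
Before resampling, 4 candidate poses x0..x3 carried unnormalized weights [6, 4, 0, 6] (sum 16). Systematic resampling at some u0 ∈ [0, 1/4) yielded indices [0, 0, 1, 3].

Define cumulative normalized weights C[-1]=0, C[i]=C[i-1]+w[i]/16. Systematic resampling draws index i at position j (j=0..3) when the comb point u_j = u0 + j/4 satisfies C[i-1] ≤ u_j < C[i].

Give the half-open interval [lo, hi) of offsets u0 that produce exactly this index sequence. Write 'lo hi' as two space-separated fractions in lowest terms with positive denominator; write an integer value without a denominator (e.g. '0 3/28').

C = [3/8, 5/8, 5/8, 1]
j=0 picked index 0: u0 ∈ [0, 3/8)
j=1 picked index 0: u0 ∈ [-1/4, 1/8)
j=2 picked index 1: u0 ∈ [-1/8, 1/8)
j=3 picked index 3: u0 ∈ [-1/8, 1/4)
intersection: [0, 1/8)

0 1/8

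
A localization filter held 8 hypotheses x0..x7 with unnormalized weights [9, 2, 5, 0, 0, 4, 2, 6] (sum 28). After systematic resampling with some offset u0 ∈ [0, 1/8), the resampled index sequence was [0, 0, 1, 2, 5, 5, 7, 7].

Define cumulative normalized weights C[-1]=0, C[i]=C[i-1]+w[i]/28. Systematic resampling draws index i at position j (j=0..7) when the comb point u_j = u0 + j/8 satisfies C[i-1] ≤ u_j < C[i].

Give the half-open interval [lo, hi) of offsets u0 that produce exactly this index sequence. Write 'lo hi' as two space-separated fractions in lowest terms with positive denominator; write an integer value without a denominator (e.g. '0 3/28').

1/14 5/56

C = [9/28, 11/28, 4/7, 4/7, 4/7, 5/7, 11/14, 1]
j=0 picked index 0: u0 ∈ [0, 9/28)
j=1 picked index 0: u0 ∈ [-1/8, 11/56)
j=2 picked index 1: u0 ∈ [1/14, 1/7)
j=3 picked index 2: u0 ∈ [1/56, 11/56)
j=4 picked index 5: u0 ∈ [1/14, 3/14)
j=5 picked index 5: u0 ∈ [-3/56, 5/56)
j=6 picked index 7: u0 ∈ [1/28, 1/4)
j=7 picked index 7: u0 ∈ [-5/56, 1/8)
intersection: [1/14, 5/56)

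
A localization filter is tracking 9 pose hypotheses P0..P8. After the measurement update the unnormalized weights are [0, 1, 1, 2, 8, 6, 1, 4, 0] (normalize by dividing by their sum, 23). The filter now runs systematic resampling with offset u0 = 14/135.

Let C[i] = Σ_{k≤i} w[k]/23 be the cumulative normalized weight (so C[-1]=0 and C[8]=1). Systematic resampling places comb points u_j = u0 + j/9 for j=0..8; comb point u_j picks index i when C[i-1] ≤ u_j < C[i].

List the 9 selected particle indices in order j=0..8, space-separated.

C = [0, 1/23, 2/23, 4/23, 12/23, 18/23, 19/23, 1, 1]
j=0: u_0=14/135 ∈ [2/23, 4/23) → index 3
j=1: u_1=29/135 ∈ [4/23, 12/23) → index 4
j=2: u_2=44/135 ∈ [4/23, 12/23) → index 4
j=3: u_3=59/135 ∈ [4/23, 12/23) → index 4
j=4: u_4=74/135 ∈ [12/23, 18/23) → index 5
j=5: u_5=89/135 ∈ [12/23, 18/23) → index 5
j=6: u_6=104/135 ∈ [12/23, 18/23) → index 5
j=7: u_7=119/135 ∈ [19/23, 1) → index 7
j=8: u_8=134/135 ∈ [19/23, 1) → index 7

3 4 4 4 5 5 5 7 7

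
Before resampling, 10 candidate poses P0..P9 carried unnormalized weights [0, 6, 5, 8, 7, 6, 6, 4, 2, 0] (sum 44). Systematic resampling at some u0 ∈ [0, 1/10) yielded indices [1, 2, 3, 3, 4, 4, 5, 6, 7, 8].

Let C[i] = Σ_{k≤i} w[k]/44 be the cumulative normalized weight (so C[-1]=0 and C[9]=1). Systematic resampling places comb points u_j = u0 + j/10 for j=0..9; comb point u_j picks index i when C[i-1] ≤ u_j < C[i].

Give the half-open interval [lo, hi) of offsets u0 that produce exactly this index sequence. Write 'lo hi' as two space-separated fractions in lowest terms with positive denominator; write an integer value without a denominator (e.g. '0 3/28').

C = [0, 3/22, 1/4, 19/44, 13/22, 8/11, 19/22, 21/22, 1, 1]
j=0 picked index 1: u0 ∈ [0, 3/22)
j=1 picked index 2: u0 ∈ [2/55, 3/20)
j=2 picked index 3: u0 ∈ [1/20, 51/220)
j=3 picked index 3: u0 ∈ [-1/20, 29/220)
j=4 picked index 4: u0 ∈ [7/220, 21/110)
j=5 picked index 4: u0 ∈ [-3/44, 1/11)
j=6 picked index 5: u0 ∈ [-1/110, 7/55)
j=7 picked index 6: u0 ∈ [3/110, 9/55)
j=8 picked index 7: u0 ∈ [7/110, 17/110)
j=9 picked index 8: u0 ∈ [3/55, 1/10)
intersection: [7/110, 1/11)

7/110 1/11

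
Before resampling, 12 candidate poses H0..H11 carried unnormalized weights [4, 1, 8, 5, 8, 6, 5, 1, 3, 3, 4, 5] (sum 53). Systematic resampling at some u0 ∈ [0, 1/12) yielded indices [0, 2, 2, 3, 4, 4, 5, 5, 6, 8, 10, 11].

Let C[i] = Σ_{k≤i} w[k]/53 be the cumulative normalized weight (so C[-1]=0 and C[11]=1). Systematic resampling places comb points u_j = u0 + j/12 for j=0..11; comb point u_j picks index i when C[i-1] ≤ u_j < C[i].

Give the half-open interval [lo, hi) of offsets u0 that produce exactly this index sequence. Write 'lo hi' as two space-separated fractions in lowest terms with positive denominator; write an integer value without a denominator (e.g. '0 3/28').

C = [4/53, 5/53, 13/53, 18/53, 26/53, 32/53, 37/53, 38/53, 41/53, 44/53, 48/53, 1]
j=0 picked index 0: u0 ∈ [0, 4/53)
j=1 picked index 2: u0 ∈ [7/636, 103/636)
j=2 picked index 2: u0 ∈ [-23/318, 25/318)
j=3 picked index 3: u0 ∈ [-1/212, 19/212)
j=4 picked index 4: u0 ∈ [1/159, 25/159)
j=5 picked index 4: u0 ∈ [-49/636, 47/636)
j=6 picked index 5: u0 ∈ [-1/106, 11/106)
j=7 picked index 5: u0 ∈ [-59/636, 13/636)
j=8 picked index 6: u0 ∈ [-10/159, 5/159)
j=9 picked index 8: u0 ∈ [-7/212, 5/212)
j=10 picked index 10: u0 ∈ [-1/318, 23/318)
j=11 picked index 11: u0 ∈ [-7/636, 1/12)
intersection: [7/636, 13/636)

7/636 13/636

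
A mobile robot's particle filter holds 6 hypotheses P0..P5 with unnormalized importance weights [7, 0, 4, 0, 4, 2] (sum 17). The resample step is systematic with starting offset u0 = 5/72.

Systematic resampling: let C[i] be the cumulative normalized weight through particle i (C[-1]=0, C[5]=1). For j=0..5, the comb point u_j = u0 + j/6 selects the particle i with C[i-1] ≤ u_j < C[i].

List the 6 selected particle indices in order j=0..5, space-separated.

C = [7/17, 7/17, 11/17, 11/17, 15/17, 1]
j=0: u_0=5/72 ∈ [0, 7/17) → index 0
j=1: u_1=17/72 ∈ [0, 7/17) → index 0
j=2: u_2=29/72 ∈ [0, 7/17) → index 0
j=3: u_3=41/72 ∈ [7/17, 11/17) → index 2
j=4: u_4=53/72 ∈ [11/17, 15/17) → index 4
j=5: u_5=65/72 ∈ [15/17, 1) → index 5

0 0 0 2 4 5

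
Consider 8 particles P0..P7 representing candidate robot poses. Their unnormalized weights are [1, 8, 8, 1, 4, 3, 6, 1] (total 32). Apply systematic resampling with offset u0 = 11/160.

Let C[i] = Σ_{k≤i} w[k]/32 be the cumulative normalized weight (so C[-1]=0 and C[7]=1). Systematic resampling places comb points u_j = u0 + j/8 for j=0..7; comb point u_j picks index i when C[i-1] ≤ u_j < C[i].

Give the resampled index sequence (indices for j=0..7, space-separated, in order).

C = [1/32, 9/32, 17/32, 9/16, 11/16, 25/32, 31/32, 1]
j=0: u_0=11/160 ∈ [1/32, 9/32) → index 1
j=1: u_1=31/160 ∈ [1/32, 9/32) → index 1
j=2: u_2=51/160 ∈ [9/32, 17/32) → index 2
j=3: u_3=71/160 ∈ [9/32, 17/32) → index 2
j=4: u_4=91/160 ∈ [9/16, 11/16) → index 4
j=5: u_5=111/160 ∈ [11/16, 25/32) → index 5
j=6: u_6=131/160 ∈ [25/32, 31/32) → index 6
j=7: u_7=151/160 ∈ [25/32, 31/32) → index 6

1 1 2 2 4 5 6 6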